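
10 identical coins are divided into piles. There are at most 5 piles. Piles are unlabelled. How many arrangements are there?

30

There are too many to list fully; the first 12 (by largest part) are:
10
9 + 1
8 + 2
8 + 1 + 1
7 + 3
7 + 2 + 1
7 + 1 + 1 + 1
6 + 4
6 + 3 + 1
6 + 2 + 2
6 + 2 + 1 + 1
6 + 1 + 1 + 1 + 1
…and 18 more, for 30 total.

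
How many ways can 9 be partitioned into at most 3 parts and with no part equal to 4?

Listing the qualifying partitions of 9:
9
8, 1
7, 2
7, 1, 1
6, 3
6, 2, 1
5, 3, 1
5, 2, 2
3, 3, 3
Counting gives 9.

9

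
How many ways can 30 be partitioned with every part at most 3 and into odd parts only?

11

The partitions of 30 that satisfy the conditions:
3+3+3+3+3+3+3+3+3+3
3+3+3+3+3+3+3+3+3+1+1+1
3+3+3+3+3+3+3+3+1+1+1+1+1+1
3+3+3+3+3+3+3+1+1+1+1+1+1+1+1+1
3+3+3+3+3+3+1+1+1+1+1+1+1+1+1+1+1+1
3+3+3+3+3+1+1+1+1+1+1+1+1+1+1+1+1+1+1+1
3+3+3+3+1+1+1+1+1+1+1+1+1+1+1+1+1+1+1+1+1+1
3+3+3+1+1+1+1+1+1+1+1+1+1+1+1+1+1+1+1+1+1+1+1+1
3+3+1+1+1+1+1+1+1+1+1+1+1+1+1+1+1+1+1+1+1+1+1+1+1+1
3+1+1+1+1+1+1+1+1+1+1+1+1+1+1+1+1+1+1+1+1+1+1+1+1+1+1+1
1+1+1+1+1+1+1+1+1+1+1+1+1+1+1+1+1+1+1+1+1+1+1+1+1+1+1+1+1+1
Counting gives 11.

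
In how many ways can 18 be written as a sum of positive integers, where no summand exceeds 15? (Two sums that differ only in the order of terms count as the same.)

381

Counting exhaustively, 381 partitions satisfy the conditions.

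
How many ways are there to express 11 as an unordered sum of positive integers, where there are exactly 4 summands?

They are:
8, 1, 1, 1
7, 2, 1, 1
6, 3, 1, 1
6, 2, 2, 1
5, 4, 1, 1
5, 3, 2, 1
5, 2, 2, 2
4, 4, 2, 1
4, 3, 3, 1
4, 3, 2, 2
3, 3, 3, 2

11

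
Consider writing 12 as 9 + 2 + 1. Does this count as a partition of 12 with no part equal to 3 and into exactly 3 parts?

Yes

The parts sum to 12, and the condition 'no summand equals 3' holds; the condition 'there are exactly 3 summands' holds.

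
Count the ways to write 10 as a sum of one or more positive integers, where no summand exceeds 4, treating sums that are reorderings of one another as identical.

23

They are:
2+4+4
1+1+4+4
3+3+4
1+2+3+4
1+1+1+3+4
2+2+2+4
1+1+2+2+4
1+1+1+1+2+4
1+1+1+1+1+1+4
1+3+3+3
2+2+3+3
1+1+2+3+3
1+1+1+1+3+3
1+2+2+2+3
1+1+1+2+2+3
1+1+1+1+1+2+3
1+1+1+1+1+1+1+3
2+2+2+2+2
1+1+2+2+2+2
1+1+1+1+2+2+2
1+1+1+1+1+1+2+2
1+1+1+1+1+1+1+1+2
1+1+1+1+1+1+1+1+1+1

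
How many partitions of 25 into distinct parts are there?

A full systematic count gives 142.

142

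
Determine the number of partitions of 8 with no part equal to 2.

11

They are:
8
1,7
1,1,6
3,5
1,1,1,5
4,4
1,3,4
1,1,1,1,4
1,1,3,3
1,1,1,1,1,3
1,1,1,1,1,1,1,1
Counting gives 11.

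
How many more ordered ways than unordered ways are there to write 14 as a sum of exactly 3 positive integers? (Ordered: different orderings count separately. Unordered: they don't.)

Compositions: C(13,2) = 78.
Unordered (partitions into 3 parts): 16.
Difference: 78 − 16 = 62.

62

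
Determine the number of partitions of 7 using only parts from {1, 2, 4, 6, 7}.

The partitions of 7 that satisfy the conditions:
7
1 + 6
1 + 2 + 4
1 + 1 + 1 + 4
1 + 2 + 2 + 2
1 + 1 + 1 + 2 + 2
1 + 1 + 1 + 1 + 1 + 2
1 + 1 + 1 + 1 + 1 + 1 + 1
Counting gives 8.

8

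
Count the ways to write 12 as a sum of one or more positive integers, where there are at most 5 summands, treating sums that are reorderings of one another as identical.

There are too many to list fully; the first 12 (by largest part) are:
12
11 + 1
10 + 2
10 + 1 + 1
9 + 3
9 + 2 + 1
9 + 1 + 1 + 1
8 + 4
8 + 3 + 1
8 + 2 + 2
8 + 2 + 1 + 1
8 + 1 + 1 + 1 + 1
…and 35 more, for 47 total.

47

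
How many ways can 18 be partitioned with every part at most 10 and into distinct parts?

A partial list (first 12 by largest part):
10 + 8
10 + 7 + 1
10 + 6 + 2
10 + 5 + 3
10 + 5 + 2 + 1
10 + 4 + 3 + 1
9 + 8 + 1
9 + 7 + 2
9 + 6 + 3
9 + 6 + 2 + 1
9 + 5 + 4
9 + 5 + 3 + 1
…and 15 more, for 27 total.

27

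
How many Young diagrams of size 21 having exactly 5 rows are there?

101

A full systematic count gives 101.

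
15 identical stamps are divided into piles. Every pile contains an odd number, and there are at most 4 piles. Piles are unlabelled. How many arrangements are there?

8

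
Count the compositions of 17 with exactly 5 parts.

1820

Place 4 bars in the 16 internal gaps of a row of 17 dots: C(16,4) = 1820.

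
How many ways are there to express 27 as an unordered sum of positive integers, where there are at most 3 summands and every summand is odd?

20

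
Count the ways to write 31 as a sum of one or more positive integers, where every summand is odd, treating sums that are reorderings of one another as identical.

340

There are 340 such partitions.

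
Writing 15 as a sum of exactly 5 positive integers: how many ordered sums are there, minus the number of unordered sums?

971

Ordered (compositions into 5 parts): C(14,4) = 1001.
Unordered (partitions into 5 parts): 30.
Difference: 1001 − 30 = 971.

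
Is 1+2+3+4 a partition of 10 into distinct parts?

Yes

The parts sum to 10, and the condition 'all summands are distinct' holds.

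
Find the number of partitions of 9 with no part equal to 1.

The partitions of 9 that satisfy the conditions:
9
7 + 2
6 + 3
5 + 4
5 + 2 + 2
4 + 3 + 2
3 + 3 + 3
3 + 2 + 2 + 2
Counting gives 8.

8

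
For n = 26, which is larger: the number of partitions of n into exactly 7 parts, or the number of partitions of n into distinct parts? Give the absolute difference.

Partitions of 26 into exactly 7 parts: 300.
Partitions of 26 into distinct parts: 165.
|300 − 165| = 135.

135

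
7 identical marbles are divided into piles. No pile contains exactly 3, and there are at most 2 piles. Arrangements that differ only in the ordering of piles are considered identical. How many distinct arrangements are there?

The partitions of 7 that satisfy the conditions:
7
6+1
5+2

3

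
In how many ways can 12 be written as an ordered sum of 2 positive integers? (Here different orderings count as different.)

A composition of 12 into 2 positive parts is chosen by placing 1 dividers among the 11 gaps between 12 units: C(11,1) = 11.

11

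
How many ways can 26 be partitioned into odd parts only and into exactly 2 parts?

7

They are:
1,25
3,23
5,21
7,19
9,17
11,15
13,13
Counting gives 7.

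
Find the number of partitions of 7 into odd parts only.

5

Enumerating:
7
5+1+1
3+3+1
3+1+1+1+1
1+1+1+1+1+1+1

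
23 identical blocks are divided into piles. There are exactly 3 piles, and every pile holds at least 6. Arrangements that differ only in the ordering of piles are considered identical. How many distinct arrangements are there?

5

Listing the qualifying partitions of 23:
6,6,11
6,7,10
6,8,9
7,7,9
7,8,8
Counting gives 5.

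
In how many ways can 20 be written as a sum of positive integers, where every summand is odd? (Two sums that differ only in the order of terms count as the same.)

64

A partial list (first 12 by largest part):
19+1
17+3
17+1+1+1
15+5
15+3+1+1
15+1+1+1+1+1
13+7
13+5+1+1
13+3+3+1
13+3+1+1+1+1
13+1+1+1+1+1+1+1
11+9
…and 52 more, for 64 total.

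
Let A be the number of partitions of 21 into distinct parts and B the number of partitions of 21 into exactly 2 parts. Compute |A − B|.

Partitions of 21 into distinct parts: 76.
Partitions of 21 into exactly 2 parts: 10.
|76 − 10| = 66.

66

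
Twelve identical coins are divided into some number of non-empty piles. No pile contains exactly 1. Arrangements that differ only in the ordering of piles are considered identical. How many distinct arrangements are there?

They are:
12
10,2
9,3
8,4
8,2,2
7,5
7,3,2
6,6
6,4,2
6,3,3
6,2,2,2
5,5,2
5,4,3
5,3,2,2
4,4,4
4,4,2,2
4,3,3,2
4,2,2,2,2
3,3,3,3
3,3,2,2,2
2,2,2,2,2,2
That's 21 in total.

21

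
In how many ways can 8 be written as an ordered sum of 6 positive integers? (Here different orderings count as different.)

By stars and bars with positive parts, the count is C(7,5) = 21.

21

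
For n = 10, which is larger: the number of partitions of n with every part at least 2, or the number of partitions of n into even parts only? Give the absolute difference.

5

Partitions of 10 with every part at least 2: 12.
Partitions of 10 into even parts only: 7.
|12 − 7| = 5.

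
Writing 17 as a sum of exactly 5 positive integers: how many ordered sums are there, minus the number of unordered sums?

1773

Compositions: C(16,4) = 1820.
Unordered (partitions into 5 parts): 47.
Difference: 1820 − 47 = 1773.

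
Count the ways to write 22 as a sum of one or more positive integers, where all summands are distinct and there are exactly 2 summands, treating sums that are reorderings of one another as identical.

Listing the qualifying partitions of 22:
21, 1
20, 2
19, 3
18, 4
17, 5
16, 6
15, 7
14, 8
13, 9
12, 10
That's 10 in total.

10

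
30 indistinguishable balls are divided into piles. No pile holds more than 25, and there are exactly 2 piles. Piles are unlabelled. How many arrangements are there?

Listing the qualifying partitions of 30:
25+5
24+6
23+7
22+8
21+9
20+10
19+11
18+12
17+13
16+14
15+15

11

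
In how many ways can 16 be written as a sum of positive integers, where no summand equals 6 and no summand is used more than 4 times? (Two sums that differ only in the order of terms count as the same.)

Enumerating by decreasing first part gives 130 partitions in all.

130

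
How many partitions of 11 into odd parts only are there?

12

Enumerating:
11
9+1+1
7+3+1
7+1+1+1+1
5+5+1
5+3+3
5+3+1+1+1
5+1+1+1+1+1+1
3+3+3+1+1
3+3+1+1+1+1+1
3+1+1+1+1+1+1+1+1
1+1+1+1+1+1+1+1+1+1+1
That's 12 in total.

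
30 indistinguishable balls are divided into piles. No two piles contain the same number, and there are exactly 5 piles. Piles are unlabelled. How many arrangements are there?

84

Counting exhaustively, 84 partitions satisfy the conditions.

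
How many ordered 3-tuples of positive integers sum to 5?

By stars and bars with positive parts, the count is C(4,2) = 6.

6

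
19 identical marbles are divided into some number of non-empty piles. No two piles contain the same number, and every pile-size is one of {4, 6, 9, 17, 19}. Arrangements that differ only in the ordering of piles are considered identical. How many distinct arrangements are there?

2

Enumerating:
19
4, 6, 9
Counting gives 2.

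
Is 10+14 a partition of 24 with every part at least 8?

Yes

The parts sum to 24, and the condition 'every summand is at least 8' holds.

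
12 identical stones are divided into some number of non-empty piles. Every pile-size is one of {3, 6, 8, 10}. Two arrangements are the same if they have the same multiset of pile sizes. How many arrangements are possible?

3

Enumerating:
6,6
3,3,6
3,3,3,3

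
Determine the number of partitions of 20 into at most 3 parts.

A partial list (first 12 by largest part):
20
1,19
2,18
1,1,18
3,17
1,2,17
4,16
1,3,16
2,2,16
5,15
1,4,15
2,3,15
…and 32 more, for 44 total.

44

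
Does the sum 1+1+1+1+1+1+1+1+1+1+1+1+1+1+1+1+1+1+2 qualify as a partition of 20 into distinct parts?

No

The parts sum to 20, and the condition 'all summands are distinct' is violated.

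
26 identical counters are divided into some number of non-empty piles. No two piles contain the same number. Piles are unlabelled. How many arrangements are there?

165

Counting exhaustively, 165 partitions satisfy the conditions.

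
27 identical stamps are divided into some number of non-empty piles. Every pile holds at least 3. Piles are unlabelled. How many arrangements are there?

Enumerating by decreasing first part gives 191 partitions in all.

191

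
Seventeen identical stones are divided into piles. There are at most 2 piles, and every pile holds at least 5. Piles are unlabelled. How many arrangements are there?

5

They are:
17
5+12
6+11
7+10
8+9
That's 5 in total.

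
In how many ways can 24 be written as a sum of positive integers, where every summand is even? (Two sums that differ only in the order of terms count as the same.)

77

Systematic enumeration (by largest part, then next-largest, …) yields 77.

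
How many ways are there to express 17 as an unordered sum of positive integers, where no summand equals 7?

Counting exhaustively, 255 partitions satisfy the conditions.

255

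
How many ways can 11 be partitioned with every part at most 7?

49

There are too many to list fully; the first 12 (by largest part) are:
7+4
7+3+1
7+2+2
7+2+1+1
7+1+1+1+1
6+5
6+4+1
6+3+2
6+3+1+1
6+2+2+1
6+2+1+1+1
6+1+1+1+1+1
…and 37 more, for 49 total.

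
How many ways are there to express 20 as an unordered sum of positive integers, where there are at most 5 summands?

192

Enumerating by decreasing first part gives 192 partitions in all.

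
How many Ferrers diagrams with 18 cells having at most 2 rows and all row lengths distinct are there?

9

The partitions of 18 that satisfy the conditions:
18
17+1
16+2
15+3
14+4
13+5
12+6
11+7
10+8
Counting gives 9.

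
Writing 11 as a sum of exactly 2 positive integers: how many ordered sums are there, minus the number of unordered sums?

Compositions: C(10,1) = 10.
Unordered (partitions into 2 parts): 5.
Difference: 10 − 5 = 5.

5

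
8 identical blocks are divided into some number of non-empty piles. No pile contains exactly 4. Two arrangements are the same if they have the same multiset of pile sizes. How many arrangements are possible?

Enumerating:
8
1+7
2+6
1+1+6
3+5
1+2+5
1+1+1+5
2+3+3
1+1+3+3
1+2+2+3
1+1+1+2+3
1+1+1+1+1+3
2+2+2+2
1+1+2+2+2
1+1+1+1+2+2
1+1+1+1+1+1+2
1+1+1+1+1+1+1+1
Counting gives 17.

17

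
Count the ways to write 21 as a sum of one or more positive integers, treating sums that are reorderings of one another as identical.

792

Direct enumeration gives 792 partitions.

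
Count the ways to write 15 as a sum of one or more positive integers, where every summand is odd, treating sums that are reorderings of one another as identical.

A partial list (first 12 by largest part):
15
13,1,1
11,3,1
11,1,1,1,1
9,5,1
9,3,3
9,3,1,1,1
9,1,1,1,1,1,1
7,7,1
7,5,3
7,5,1,1,1
7,3,3,1,1
…and 15 more, for 27 total.

27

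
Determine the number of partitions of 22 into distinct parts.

89

Systematic enumeration (by largest part, then next-largest, …) yields 89.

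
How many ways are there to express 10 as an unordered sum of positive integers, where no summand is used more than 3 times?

29

There are too many to list fully; the first 12 (by largest part) are:
10
1, 9
2, 8
1, 1, 8
3, 7
1, 2, 7
1, 1, 1, 7
4, 6
1, 3, 6
2, 2, 6
1, 1, 2, 6
5, 5
…and 17 more, for 29 total.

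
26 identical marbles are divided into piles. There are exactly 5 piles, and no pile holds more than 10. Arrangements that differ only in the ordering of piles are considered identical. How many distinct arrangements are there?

Direct enumeration gives 101 partitions.

101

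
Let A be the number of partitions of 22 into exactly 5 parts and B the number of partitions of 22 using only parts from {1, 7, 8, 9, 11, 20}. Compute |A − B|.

Partitions of 22 into exactly 5 parts: 119.
Partitions of 22 using only parts from {1, 7, 8, 9, 11, 20}: 18.
|119 − 18| = 101.

101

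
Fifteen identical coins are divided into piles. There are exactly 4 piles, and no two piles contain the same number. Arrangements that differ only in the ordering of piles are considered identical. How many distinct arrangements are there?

Listing the qualifying partitions of 15:
9,3,2,1
8,4,2,1
7,5,2,1
7,4,3,1
6,5,3,1
6,4,3,2

6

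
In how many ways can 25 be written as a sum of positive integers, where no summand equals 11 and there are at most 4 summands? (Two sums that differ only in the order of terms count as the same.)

161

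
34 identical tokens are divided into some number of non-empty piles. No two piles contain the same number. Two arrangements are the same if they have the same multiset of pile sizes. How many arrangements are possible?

Systematic enumeration (by largest part, then next-largest, …) yields 512.

512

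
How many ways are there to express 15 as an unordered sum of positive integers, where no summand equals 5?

Counting exhaustively, 134 partitions satisfy the conditions.

134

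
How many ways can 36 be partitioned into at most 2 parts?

Listing the qualifying partitions of 36:
36
35, 1
34, 2
33, 3
32, 4
31, 5
30, 6
29, 7
28, 8
27, 9
26, 10
25, 11
24, 12
23, 13
22, 14
21, 15
20, 16
19, 17
18, 18
Counting gives 19.

19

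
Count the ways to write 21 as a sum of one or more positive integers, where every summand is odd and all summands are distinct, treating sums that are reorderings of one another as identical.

8

Enumerating:
21
17 + 3 + 1
15 + 5 + 1
13 + 7 + 1
13 + 5 + 3
11 + 9 + 1
11 + 7 + 3
9 + 7 + 5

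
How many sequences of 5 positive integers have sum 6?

Place 4 bars in the 5 internal gaps of a row of 6 dots: C(5,4) = 5.

5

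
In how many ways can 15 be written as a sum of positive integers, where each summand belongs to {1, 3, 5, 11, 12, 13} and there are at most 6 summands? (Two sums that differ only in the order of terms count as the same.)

9

Listing the qualifying partitions of 15:
1 + 1 + 13
3 + 12
1 + 1 + 1 + 12
1 + 3 + 11
1 + 1 + 1 + 1 + 11
5 + 5 + 5
1 + 1 + 3 + 5 + 5
1 + 3 + 3 + 3 + 5
3 + 3 + 3 + 3 + 3
That's 9 in total.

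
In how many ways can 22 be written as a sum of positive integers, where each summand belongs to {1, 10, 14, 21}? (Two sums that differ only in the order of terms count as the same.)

5

Listing the qualifying partitions of 22:
1+21
1+1+1+1+1+1+1+1+14
1+1+10+10
1+1+1+1+1+1+1+1+1+1+1+1+10
1+1+1+1+1+1+1+1+1+1+1+1+1+1+1+1+1+1+1+1+1+1
Counting gives 5.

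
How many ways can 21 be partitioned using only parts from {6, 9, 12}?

2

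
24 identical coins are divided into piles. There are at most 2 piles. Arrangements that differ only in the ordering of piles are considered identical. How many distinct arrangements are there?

They are:
24
23+1
22+2
21+3
20+4
19+5
18+6
17+7
16+8
15+9
14+10
13+11
12+12

13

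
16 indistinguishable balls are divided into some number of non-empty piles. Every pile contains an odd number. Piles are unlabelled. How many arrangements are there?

32

There are too many to list fully; the first 12 (by largest part) are:
15,1
13,3
13,1,1,1
11,5
11,3,1,1
11,1,1,1,1,1
9,7
9,5,1,1
9,3,3,1
9,3,1,1,1,1
9,1,1,1,1,1,1,1
7,7,1,1
…and 20 more, for 32 total.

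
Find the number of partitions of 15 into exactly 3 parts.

They are:
1, 1, 13
1, 2, 12
1, 3, 11
2, 2, 11
1, 4, 10
2, 3, 10
1, 5, 9
2, 4, 9
3, 3, 9
1, 6, 8
2, 5, 8
3, 4, 8
1, 7, 7
2, 6, 7
3, 5, 7
4, 4, 7
3, 6, 6
4, 5, 6
5, 5, 5
That's 19 in total.

19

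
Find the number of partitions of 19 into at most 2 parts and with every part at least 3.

8

Enumerating:
19
16, 3
15, 4
14, 5
13, 6
12, 7
11, 8
10, 9
That's 8 in total.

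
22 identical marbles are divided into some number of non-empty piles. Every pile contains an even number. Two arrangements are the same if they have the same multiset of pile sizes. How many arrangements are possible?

There are too many to list fully; the first 12 (by largest part) are:
22
2, 20
4, 18
2, 2, 18
6, 16
2, 4, 16
2, 2, 2, 16
8, 14
2, 6, 14
4, 4, 14
2, 2, 4, 14
2, 2, 2, 2, 14
…and 44 more, for 56 total.

56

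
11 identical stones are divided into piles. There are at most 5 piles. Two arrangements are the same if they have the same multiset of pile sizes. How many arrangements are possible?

37

A partial list (first 12 by largest part):
11
10,1
9,2
9,1,1
8,3
8,2,1
8,1,1,1
7,4
7,3,1
7,2,2
7,2,1,1
7,1,1,1,1
…and 25 more, for 37 total.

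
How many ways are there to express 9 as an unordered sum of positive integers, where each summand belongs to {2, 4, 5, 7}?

3

They are:
7, 2
5, 4
5, 2, 2
Counting gives 3.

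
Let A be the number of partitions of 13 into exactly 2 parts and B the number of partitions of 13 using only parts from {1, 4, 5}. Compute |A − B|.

2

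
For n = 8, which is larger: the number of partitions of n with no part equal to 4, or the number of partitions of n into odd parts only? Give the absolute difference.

11

Partitions of 8 with no part equal to 4: 17.
Partitions of 8 into odd parts only: 6.
|17 − 6| = 11.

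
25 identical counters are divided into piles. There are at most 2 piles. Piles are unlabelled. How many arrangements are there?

13

They are:
25
24+1
23+2
22+3
21+4
20+5
19+6
18+7
17+8
16+9
15+10
14+11
13+12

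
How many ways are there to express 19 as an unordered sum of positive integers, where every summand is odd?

54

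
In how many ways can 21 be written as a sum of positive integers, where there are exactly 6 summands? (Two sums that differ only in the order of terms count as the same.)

A full systematic count gives 110.

110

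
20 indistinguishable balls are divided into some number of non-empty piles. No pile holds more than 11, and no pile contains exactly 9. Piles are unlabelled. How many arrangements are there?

504

Direct enumeration gives 504 partitions.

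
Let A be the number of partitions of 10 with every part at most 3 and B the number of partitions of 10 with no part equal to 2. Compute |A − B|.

Partitions of 10 with every part at most 3: 14.
Partitions of 10 with no part equal to 2: 20.
|14 − 20| = 6.

6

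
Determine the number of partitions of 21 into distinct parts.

Systematic enumeration (by largest part, then next-largest, …) yields 76.

76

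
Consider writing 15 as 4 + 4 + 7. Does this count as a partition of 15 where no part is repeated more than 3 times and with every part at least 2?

Yes

The parts sum to 15, and the condition 'no summand is used more than 3 times' holds; the condition 'every summand is at least 2' holds.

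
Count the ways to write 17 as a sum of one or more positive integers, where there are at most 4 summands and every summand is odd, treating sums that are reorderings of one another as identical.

The partitions of 17 that satisfy the conditions:
17
1,1,15
1,3,13
1,5,11
3,3,11
1,7,9
3,5,9
3,7,7
5,5,7

9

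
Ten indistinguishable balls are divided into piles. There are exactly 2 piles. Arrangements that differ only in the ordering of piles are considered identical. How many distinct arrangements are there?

5

They are:
9 + 1
8 + 2
7 + 3
6 + 4
5 + 5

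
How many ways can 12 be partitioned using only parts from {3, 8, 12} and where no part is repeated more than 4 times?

They are:
12
3, 3, 3, 3

2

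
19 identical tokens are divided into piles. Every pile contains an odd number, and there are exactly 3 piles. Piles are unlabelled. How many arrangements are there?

10

Enumerating:
1+1+17
1+3+15
1+5+13
3+3+13
1+7+11
3+5+11
1+9+9
3+7+9
5+5+9
5+7+7
Counting gives 10.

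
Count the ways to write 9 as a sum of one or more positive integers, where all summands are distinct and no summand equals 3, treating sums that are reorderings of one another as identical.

The partitions of 9 that satisfy the conditions:
9
8 + 1
7 + 2
6 + 2 + 1
5 + 4

5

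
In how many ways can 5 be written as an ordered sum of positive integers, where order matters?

The number of compositions of n is 2^(n−1); here 2^4 = 16.

16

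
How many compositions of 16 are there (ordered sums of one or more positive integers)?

There are 15 gaps and each independently is a cut or not, giving 2^15 = 32768.

32768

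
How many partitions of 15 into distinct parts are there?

27

A partial list (first 12 by largest part):
15
14 + 1
13 + 2
12 + 3
12 + 2 + 1
11 + 4
11 + 3 + 1
10 + 5
10 + 4 + 1
10 + 3 + 2
9 + 6
9 + 5 + 1
…and 15 more, for 27 total.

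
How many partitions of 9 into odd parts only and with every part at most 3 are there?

4

Listing the qualifying partitions of 9:
3, 3, 3
3, 3, 1, 1, 1
3, 1, 1, 1, 1, 1, 1
1, 1, 1, 1, 1, 1, 1, 1, 1
Counting gives 4.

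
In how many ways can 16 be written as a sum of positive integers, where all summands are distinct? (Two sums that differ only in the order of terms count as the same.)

There are too many to list fully; the first 12 (by largest part) are:
16
15 + 1
14 + 2
13 + 3
13 + 2 + 1
12 + 4
12 + 3 + 1
11 + 5
11 + 4 + 1
11 + 3 + 2
10 + 6
10 + 5 + 1
…and 20 more, for 32 total.

32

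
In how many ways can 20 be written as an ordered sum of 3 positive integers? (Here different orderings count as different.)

171

Equivalently, choose which 2 of the 19 gaps become plus signs: C(19,2) = 171.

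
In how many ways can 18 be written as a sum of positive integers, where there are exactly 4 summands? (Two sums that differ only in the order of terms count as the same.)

A partial list (first 12 by largest part):
15,1,1,1
14,2,1,1
13,3,1,1
13,2,2,1
12,4,1,1
12,3,2,1
12,2,2,2
11,5,1,1
11,4,2,1
11,3,3,1
11,3,2,2
10,6,1,1
…and 35 more, for 47 total.

47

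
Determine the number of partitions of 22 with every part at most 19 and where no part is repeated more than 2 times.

Systematic enumeration (by largest part, then next-largest, …) yields 293.

293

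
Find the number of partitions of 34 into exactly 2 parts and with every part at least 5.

13

Enumerating:
29,5
28,6
27,7
26,8
25,9
24,10
23,11
22,12
21,13
20,14
19,15
18,16
17,17
Counting gives 13.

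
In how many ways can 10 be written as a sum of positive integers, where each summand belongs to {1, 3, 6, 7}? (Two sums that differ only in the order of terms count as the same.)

Listing the qualifying partitions of 10:
7,3
7,1,1,1
6,3,1
6,1,1,1,1
3,3,3,1
3,3,1,1,1,1
3,1,1,1,1,1,1,1
1,1,1,1,1,1,1,1,1,1
That's 8 in total.

8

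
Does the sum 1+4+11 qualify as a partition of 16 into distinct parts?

The parts sum to 16, and the condition 'all summands are distinct' holds.

Yes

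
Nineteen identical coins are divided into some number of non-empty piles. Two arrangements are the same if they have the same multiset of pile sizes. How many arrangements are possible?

Counting exhaustively, 490 partitions satisfy the conditions.

490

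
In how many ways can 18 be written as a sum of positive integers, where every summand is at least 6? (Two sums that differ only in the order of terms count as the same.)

Listing the qualifying partitions of 18:
18
6 + 12
7 + 11
8 + 10
9 + 9
6 + 6 + 6
Counting gives 6.

6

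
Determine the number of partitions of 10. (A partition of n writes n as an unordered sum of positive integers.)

There are too many to list fully; the first 12 (by largest part) are:
10
9, 1
8, 2
8, 1, 1
7, 3
7, 2, 1
7, 1, 1, 1
6, 4
6, 3, 1
6, 2, 2
6, 2, 1, 1
6, 1, 1, 1, 1
…and 30 more, for 42 total.

42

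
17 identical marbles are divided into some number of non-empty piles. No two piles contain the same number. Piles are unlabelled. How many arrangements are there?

A partial list (first 12 by largest part):
17
16,1
15,2
14,3
14,2,1
13,4
13,3,1
12,5
12,4,1
12,3,2
11,6
11,5,1
…and 26 more, for 38 total.

38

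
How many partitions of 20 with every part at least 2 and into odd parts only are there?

10

Listing the qualifying partitions of 20:
17, 3
15, 5
13, 7
11, 9
11, 3, 3, 3
9, 5, 3, 3
7, 7, 3, 3
7, 5, 5, 3
5, 5, 5, 5
5, 3, 3, 3, 3, 3
Counting gives 10.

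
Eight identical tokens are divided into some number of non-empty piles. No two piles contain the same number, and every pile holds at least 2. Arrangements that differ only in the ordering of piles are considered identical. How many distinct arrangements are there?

3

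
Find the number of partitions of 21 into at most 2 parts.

The partitions of 21 that satisfy the conditions:
21
20,1
19,2
18,3
17,4
16,5
15,6
14,7
13,8
12,9
11,10

11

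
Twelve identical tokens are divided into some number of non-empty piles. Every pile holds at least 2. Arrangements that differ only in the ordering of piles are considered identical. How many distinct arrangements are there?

21

Listing the qualifying partitions of 12:
12
10, 2
9, 3
8, 4
8, 2, 2
7, 5
7, 3, 2
6, 6
6, 4, 2
6, 3, 3
6, 2, 2, 2
5, 5, 2
5, 4, 3
5, 3, 2, 2
4, 4, 4
4, 4, 2, 2
4, 3, 3, 2
4, 2, 2, 2, 2
3, 3, 3, 3
3, 3, 2, 2, 2
2, 2, 2, 2, 2, 2
That's 21 in total.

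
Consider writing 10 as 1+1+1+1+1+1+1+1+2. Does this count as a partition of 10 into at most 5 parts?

No

The parts sum to 10, and the condition 'there are at most 5 summands' is violated.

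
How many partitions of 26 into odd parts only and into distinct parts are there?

12

Enumerating:
25+1
23+3
21+5
19+7
17+9
17+5+3+1
15+11
15+7+3+1
13+9+3+1
13+7+5+1
11+9+5+1
11+7+5+3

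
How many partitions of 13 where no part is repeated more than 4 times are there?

76

Systematic enumeration (by largest part, then next-largest, …) yields 76.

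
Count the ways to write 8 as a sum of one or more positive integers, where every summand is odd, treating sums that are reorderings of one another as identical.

The partitions of 8 that satisfy the conditions:
7 + 1
5 + 3
5 + 1 + 1 + 1
3 + 3 + 1 + 1
3 + 1 + 1 + 1 + 1 + 1
1 + 1 + 1 + 1 + 1 + 1 + 1 + 1
Counting gives 6.

6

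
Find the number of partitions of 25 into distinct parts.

Systematic enumeration (by largest part, then next-largest, …) yields 142.

142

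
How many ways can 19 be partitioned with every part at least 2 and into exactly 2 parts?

The partitions of 19 that satisfy the conditions:
2,17
3,16
4,15
5,14
6,13
7,12
8,11
9,10

8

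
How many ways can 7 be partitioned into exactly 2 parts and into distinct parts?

Listing the qualifying partitions of 7:
6 + 1
5 + 2
4 + 3

3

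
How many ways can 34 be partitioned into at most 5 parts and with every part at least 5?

124

Direct enumeration gives 124 partitions.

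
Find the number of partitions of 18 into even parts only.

A partial list (first 12 by largest part):
18
16 + 2
14 + 4
14 + 2 + 2
12 + 6
12 + 4 + 2
12 + 2 + 2 + 2
10 + 8
10 + 6 + 2
10 + 4 + 4
10 + 4 + 2 + 2
10 + 2 + 2 + 2 + 2
…and 18 more, for 30 total.

30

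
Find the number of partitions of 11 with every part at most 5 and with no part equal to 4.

24

The partitions of 11 that satisfy the conditions:
5,5,1
5,3,3
5,3,2,1
5,3,1,1,1
5,2,2,2
5,2,2,1,1
5,2,1,1,1,1
5,1,1,1,1,1,1
3,3,3,2
3,3,3,1,1
3,3,2,2,1
3,3,2,1,1,1
3,3,1,1,1,1,1
3,2,2,2,2
3,2,2,2,1,1
3,2,2,1,1,1,1
3,2,1,1,1,1,1,1
3,1,1,1,1,1,1,1,1
2,2,2,2,2,1
2,2,2,2,1,1,1
2,2,2,1,1,1,1,1
2,2,1,1,1,1,1,1,1
2,1,1,1,1,1,1,1,1,1
1,1,1,1,1,1,1,1,1,1,1
That's 24 in total.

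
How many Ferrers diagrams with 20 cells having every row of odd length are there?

A partial list (first 12 by largest part):
19 + 1
17 + 3
17 + 1 + 1 + 1
15 + 5
15 + 3 + 1 + 1
15 + 1 + 1 + 1 + 1 + 1
13 + 7
13 + 5 + 1 + 1
13 + 3 + 3 + 1
13 + 3 + 1 + 1 + 1 + 1
13 + 1 + 1 + 1 + 1 + 1 + 1 + 1
11 + 9
…and 52 more, for 64 total.

64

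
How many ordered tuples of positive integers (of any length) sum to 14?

Each of the 13 gaps between 14 units is either a break or not: 2^13 = 8192.

8192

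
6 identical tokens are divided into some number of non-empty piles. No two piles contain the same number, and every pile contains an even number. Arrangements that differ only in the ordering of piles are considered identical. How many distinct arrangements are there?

Listing the qualifying partitions of 6:
6
4,2
That's 2 in total.

2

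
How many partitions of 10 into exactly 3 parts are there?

The partitions of 10 that satisfy the conditions:
8, 1, 1
7, 2, 1
6, 3, 1
6, 2, 2
5, 4, 1
5, 3, 2
4, 4, 2
4, 3, 3
Counting gives 8.

8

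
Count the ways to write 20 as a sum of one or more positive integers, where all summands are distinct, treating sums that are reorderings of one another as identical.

A partial list (first 12 by largest part):
20
19 + 1
18 + 2
17 + 3
17 + 2 + 1
16 + 4
16 + 3 + 1
15 + 5
15 + 4 + 1
15 + 3 + 2
14 + 6
14 + 5 + 1
…and 52 more, for 64 total.

64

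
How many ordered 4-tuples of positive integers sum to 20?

Equivalently, choose which 3 of the 19 gaps become plus signs: C(19,3) = 969.

969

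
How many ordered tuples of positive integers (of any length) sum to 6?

32

There are 5 gaps and each independently is a cut or not, giving 2^5 = 32.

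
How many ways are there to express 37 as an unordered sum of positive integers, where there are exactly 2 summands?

18

They are:
36, 1
35, 2
34, 3
33, 4
32, 5
31, 6
30, 7
29, 8
28, 9
27, 10
26, 11
25, 12
24, 13
23, 14
22, 15
21, 16
20, 17
19, 18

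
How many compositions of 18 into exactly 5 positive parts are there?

2380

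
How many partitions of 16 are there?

231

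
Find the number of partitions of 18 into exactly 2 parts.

9

The partitions of 18 that satisfy the conditions:
17 + 1
16 + 2
15 + 3
14 + 4
13 + 5
12 + 6
11 + 7
10 + 8
9 + 9
That's 9 in total.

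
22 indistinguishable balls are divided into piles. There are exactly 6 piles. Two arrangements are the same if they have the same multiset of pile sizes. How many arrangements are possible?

Direct enumeration gives 136 partitions.

136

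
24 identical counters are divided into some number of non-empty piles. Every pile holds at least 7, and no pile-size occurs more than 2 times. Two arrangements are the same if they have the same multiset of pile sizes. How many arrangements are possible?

9

The partitions of 24 that satisfy the conditions:
24
7+17
8+16
9+15
10+14
11+13
12+12
7+7+10
7+8+9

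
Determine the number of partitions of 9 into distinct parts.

Enumerating:
9
1, 8
2, 7
3, 6
1, 2, 6
4, 5
1, 3, 5
2, 3, 4
That's 8 in total.

8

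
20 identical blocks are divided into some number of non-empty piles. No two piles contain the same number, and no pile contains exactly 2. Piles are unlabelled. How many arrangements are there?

37

There are too many to list fully; the first 12 (by largest part) are:
20
19, 1
17, 3
16, 4
16, 3, 1
15, 5
15, 4, 1
14, 6
14, 5, 1
13, 7
13, 6, 1
13, 4, 3
…and 25 more, for 37 total.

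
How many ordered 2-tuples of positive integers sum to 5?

Equivalently, choose which 1 of the 4 gaps become plus signs: C(4,1) = 4.

4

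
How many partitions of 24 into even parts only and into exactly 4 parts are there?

Enumerating:
18+2+2+2
16+4+2+2
14+6+2+2
14+4+4+2
12+8+2+2
12+6+4+2
12+4+4+4
10+10+2+2
10+8+4+2
10+6+6+2
10+6+4+4
8+8+6+2
8+8+4+4
8+6+6+4
6+6+6+6

15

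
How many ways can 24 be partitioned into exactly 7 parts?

201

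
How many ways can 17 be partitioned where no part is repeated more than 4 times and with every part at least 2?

61

A partial list (first 12 by largest part):
17
15 + 2
14 + 3
13 + 4
13 + 2 + 2
12 + 5
12 + 3 + 2
11 + 6
11 + 4 + 2
11 + 3 + 3
11 + 2 + 2 + 2
10 + 7
…and 49 more, for 61 total.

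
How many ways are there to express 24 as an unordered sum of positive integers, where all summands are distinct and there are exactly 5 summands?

Listing the qualifying partitions of 24:
14, 4, 3, 2, 1
13, 5, 3, 2, 1
12, 6, 3, 2, 1
12, 5, 4, 2, 1
11, 7, 3, 2, 1
11, 6, 4, 2, 1
11, 5, 4, 3, 1
10, 8, 3, 2, 1
10, 7, 4, 2, 1
10, 6, 5, 2, 1
10, 6, 4, 3, 1
10, 5, 4, 3, 2
9, 8, 4, 2, 1
9, 7, 5, 2, 1
9, 7, 4, 3, 1
9, 6, 5, 3, 1
9, 6, 4, 3, 2
8, 7, 6, 2, 1
8, 7, 5, 3, 1
8, 7, 4, 3, 2
8, 6, 5, 4, 1
8, 6, 5, 3, 2
7, 6, 5, 4, 2

23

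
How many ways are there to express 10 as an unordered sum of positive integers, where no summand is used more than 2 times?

They are:
10
9 + 1
8 + 2
8 + 1 + 1
7 + 3
7 + 2 + 1
6 + 4
6 + 3 + 1
6 + 2 + 2
6 + 2 + 1 + 1
5 + 5
5 + 4 + 1
5 + 3 + 2
5 + 3 + 1 + 1
5 + 2 + 2 + 1
4 + 4 + 2
4 + 4 + 1 + 1
4 + 3 + 3
4 + 3 + 2 + 1
4 + 2 + 2 + 1 + 1
3 + 3 + 2 + 2
3 + 3 + 2 + 1 + 1

22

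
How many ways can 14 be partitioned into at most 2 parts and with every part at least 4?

Enumerating:
14
10, 4
9, 5
8, 6
7, 7

5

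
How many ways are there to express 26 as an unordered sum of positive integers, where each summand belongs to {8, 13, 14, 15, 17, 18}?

2

They are:
18 + 8
13 + 13
Counting gives 2.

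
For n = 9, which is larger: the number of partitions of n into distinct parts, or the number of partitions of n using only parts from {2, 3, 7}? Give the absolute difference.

Partitions of 9 into distinct parts: 8.
Partitions of 9 using only parts from {2, 3, 7}: 3.
|8 − 3| = 5.

5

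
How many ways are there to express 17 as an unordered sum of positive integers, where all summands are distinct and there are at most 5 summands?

A partial list (first 12 by largest part):
17
1 + 16
2 + 15
3 + 14
1 + 2 + 14
4 + 13
1 + 3 + 13
5 + 12
1 + 4 + 12
2 + 3 + 12
6 + 11
1 + 5 + 11
…and 26 more, for 38 total.

38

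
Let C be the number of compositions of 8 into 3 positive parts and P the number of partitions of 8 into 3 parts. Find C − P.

16

Ordered (compositions into 3 parts): C(7,2) = 21.
Partitions of 8 into exactly 3 parts: 5.
Difference: 21 − 5 = 16.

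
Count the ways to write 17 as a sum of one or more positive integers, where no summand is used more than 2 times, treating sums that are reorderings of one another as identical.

108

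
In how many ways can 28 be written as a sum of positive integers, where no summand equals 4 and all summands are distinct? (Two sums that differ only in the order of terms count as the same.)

Counting exhaustively, 142 partitions satisfy the conditions.

142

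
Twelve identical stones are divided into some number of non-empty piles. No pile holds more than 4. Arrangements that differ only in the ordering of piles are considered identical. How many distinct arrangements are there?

There are too many to list fully; the first 12 (by largest part) are:
4, 4, 4
1, 3, 4, 4
2, 2, 4, 4
1, 1, 2, 4, 4
1, 1, 1, 1, 4, 4
2, 3, 3, 4
1, 1, 3, 3, 4
1, 2, 2, 3, 4
1, 1, 1, 2, 3, 4
1, 1, 1, 1, 1, 3, 4
2, 2, 2, 2, 4
1, 1, 2, 2, 2, 4
…and 22 more, for 34 total.

34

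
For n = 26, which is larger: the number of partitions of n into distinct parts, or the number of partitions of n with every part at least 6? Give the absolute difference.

144

Partitions of 26 into distinct parts: 165.
Partitions of 26 with every part at least 6: 21.
|165 − 21| = 144.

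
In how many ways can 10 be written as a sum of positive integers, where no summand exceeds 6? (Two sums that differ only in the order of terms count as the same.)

35

There are too many to list fully; the first 12 (by largest part) are:
6,4
6,3,1
6,2,2
6,2,1,1
6,1,1,1,1
5,5
5,4,1
5,3,2
5,3,1,1
5,2,2,1
5,2,1,1,1
5,1,1,1,1,1
…and 23 more, for 35 total.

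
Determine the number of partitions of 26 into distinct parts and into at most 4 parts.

A full systematic count gives 121.

121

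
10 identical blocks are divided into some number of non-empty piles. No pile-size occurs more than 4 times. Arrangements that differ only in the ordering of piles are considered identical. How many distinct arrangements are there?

A partial list (first 12 by largest part):
10
9+1
8+2
8+1+1
7+3
7+2+1
7+1+1+1
6+4
6+3+1
6+2+2
6+2+1+1
6+1+1+1+1
…and 22 more, for 34 total.

34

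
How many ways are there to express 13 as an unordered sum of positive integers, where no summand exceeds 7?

82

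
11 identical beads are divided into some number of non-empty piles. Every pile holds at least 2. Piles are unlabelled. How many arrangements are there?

Listing the qualifying partitions of 11:
11
9,2
8,3
7,4
7,2,2
6,5
6,3,2
5,4,2
5,3,3
5,2,2,2
4,4,3
4,3,2,2
3,3,3,2
3,2,2,2,2

14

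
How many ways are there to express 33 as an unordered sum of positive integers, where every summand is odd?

448

There are 448 such partitions.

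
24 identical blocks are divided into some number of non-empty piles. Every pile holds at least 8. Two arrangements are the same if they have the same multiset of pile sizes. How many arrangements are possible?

The partitions of 24 that satisfy the conditions:
24
16, 8
15, 9
14, 10
13, 11
12, 12
8, 8, 8

7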